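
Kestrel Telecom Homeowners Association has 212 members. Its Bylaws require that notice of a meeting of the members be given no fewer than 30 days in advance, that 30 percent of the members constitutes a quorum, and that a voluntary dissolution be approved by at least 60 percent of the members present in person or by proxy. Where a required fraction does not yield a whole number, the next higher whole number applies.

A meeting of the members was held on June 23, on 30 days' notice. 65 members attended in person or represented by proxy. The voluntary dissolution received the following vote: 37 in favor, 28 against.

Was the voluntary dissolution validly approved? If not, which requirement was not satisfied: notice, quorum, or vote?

Notice: 30 days given; 30 required. Satisfied.
Quorum: 30% of 212 = 63.60, rounded up to 64; 65 present. Satisfied.
Vote: requires three-fifths of those present (65); 3/5 of 65 = 39, so 39 needed; 37 in favor. Not satisfied.

Invalid — vote requirement not satisfied.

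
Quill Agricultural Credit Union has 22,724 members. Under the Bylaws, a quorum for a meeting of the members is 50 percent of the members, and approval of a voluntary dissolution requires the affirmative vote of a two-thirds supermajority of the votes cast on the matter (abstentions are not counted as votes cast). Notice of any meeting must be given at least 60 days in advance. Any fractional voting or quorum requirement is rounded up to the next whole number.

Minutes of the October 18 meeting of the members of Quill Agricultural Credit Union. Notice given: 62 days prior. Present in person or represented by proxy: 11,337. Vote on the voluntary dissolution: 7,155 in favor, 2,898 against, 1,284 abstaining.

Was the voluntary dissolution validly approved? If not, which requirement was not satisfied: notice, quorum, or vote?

Invalid — quorum requirement not satisfied.

Notice: 62 days given; 60 required. Satisfied.
Quorum: 50% of 22,724 = 11,362; 11,337 present. Not satisfied.
Vote: requires two-thirds of the votes cast (11,337 − 1,284 abstaining = 10,053); 2/3 of 10053 = 6702, so 6,702 needed; 7,155 in favor. Satisfied.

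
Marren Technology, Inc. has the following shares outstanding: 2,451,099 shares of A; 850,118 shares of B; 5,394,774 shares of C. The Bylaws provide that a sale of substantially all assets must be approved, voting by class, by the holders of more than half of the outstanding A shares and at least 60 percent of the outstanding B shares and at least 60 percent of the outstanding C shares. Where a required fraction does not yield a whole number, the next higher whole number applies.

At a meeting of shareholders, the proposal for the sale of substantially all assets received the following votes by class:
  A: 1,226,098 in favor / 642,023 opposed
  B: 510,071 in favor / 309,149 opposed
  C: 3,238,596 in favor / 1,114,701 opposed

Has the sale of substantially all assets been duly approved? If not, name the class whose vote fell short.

A: a majority of 2451099 is 1225550; 1,225,550 required, 1,226,098 in favor — approved.
B: 3/5 of 850118 = 510070.80, rounded up to 510071; 510,071 required, 510,071 in favor — approved.
C: 3/5 of 5394774 = 3236864.40, rounded up to 3236865; 3,236,865 required, 3,238,596 in favor — approved.

Approved — every class gave the required vote.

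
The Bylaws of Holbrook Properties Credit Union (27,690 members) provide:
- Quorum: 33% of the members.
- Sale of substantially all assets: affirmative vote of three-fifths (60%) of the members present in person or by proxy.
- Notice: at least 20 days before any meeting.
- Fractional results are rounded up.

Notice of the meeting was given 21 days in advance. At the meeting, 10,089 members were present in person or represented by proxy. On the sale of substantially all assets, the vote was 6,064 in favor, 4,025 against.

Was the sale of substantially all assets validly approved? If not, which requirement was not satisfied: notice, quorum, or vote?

Valid — all requirements satisfied.

Notice: 21 days given; 20 required. Satisfied.
Quorum: 33% of 27,690 = 9,137.70, rounded up to 9,138; 10,089 present. Satisfied.
Vote: requires three-fifths of those present (10,089); 3/5 of 10089 = 6053.40, rounded up to 6054, so 6,054 needed; 6,064 in favor. Satisfied.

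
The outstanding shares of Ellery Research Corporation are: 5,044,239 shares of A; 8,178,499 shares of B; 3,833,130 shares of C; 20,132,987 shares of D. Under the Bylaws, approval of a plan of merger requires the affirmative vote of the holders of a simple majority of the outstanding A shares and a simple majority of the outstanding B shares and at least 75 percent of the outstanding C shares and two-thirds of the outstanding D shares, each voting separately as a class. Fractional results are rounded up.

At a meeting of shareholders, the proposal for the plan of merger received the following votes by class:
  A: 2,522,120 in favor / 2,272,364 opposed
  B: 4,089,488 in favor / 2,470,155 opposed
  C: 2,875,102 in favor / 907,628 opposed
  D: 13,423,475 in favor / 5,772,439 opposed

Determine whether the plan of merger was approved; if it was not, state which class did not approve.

Approved — every class gave the required vote.

A: a majority of 5044239 is 2522120; 2,522,120 required, 2,522,120 in favor — approved.
B: a majority of 8178499 is 4089250; 4,089,250 required, 4,089,488 in favor — approved.
C: 3/4 of 3833130 = 2874847.50, rounded up to 2874848; 2,874,848 required, 2,875,102 in favor — approved.
D: 2/3 of 20132987 = 13421991.33, rounded up to 13421992; 13,421,992 required, 13,423,475 in favor — approved.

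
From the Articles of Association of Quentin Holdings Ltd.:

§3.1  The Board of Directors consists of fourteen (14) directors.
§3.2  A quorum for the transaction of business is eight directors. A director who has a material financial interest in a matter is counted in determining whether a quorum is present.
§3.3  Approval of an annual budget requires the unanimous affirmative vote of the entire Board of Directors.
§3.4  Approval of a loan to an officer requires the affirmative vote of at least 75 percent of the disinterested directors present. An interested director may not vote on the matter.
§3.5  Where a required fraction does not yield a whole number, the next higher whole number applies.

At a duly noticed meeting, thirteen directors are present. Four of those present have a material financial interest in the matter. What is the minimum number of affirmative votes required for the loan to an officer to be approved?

The loan to an officer requires three-fourths of the disinterested directors present (13 − 4 = 9).
3/4 of 9 = 6.75, rounded up to 7.

7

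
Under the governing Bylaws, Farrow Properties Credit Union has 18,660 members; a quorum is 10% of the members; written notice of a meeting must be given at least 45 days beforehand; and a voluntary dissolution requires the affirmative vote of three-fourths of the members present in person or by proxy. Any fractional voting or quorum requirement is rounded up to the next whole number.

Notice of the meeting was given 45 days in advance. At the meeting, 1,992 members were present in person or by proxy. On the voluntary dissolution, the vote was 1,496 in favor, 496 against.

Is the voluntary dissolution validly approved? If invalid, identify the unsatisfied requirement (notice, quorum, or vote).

Valid — all requirements satisfied.

Notice: 45 days given; 45 required. Satisfied.
Quorum: 10% of 18,660 = 1,866; 1,992 present. Satisfied.
Vote: requires three-fourths of those present (1,992); 3/4 of 1992 = 1494, so 1,494 needed; 1,496 in favor. Satisfied.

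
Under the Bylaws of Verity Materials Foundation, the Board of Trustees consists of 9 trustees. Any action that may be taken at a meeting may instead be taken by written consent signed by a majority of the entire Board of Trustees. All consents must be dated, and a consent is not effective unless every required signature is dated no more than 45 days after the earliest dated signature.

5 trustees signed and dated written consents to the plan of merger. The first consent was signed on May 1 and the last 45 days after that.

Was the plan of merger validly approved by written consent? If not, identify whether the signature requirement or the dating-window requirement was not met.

Effective — both the signature and dating-window requirements are satisfied.

Signatures required: a majority of 9 — a majority of 9 is 5, so 5 needed; 5 signed. Sufficient.
Dating window: the latest signature is 45 days after the earliest; the limit is 45 days. Within the window.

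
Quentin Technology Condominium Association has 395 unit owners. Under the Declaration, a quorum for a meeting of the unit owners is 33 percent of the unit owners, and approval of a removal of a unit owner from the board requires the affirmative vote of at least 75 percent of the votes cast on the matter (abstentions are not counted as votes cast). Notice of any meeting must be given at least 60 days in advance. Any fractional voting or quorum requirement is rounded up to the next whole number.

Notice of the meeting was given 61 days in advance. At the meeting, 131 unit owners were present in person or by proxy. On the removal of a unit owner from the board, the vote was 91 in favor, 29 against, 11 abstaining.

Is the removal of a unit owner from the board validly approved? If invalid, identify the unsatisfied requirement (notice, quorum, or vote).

Notice: 61 days given; 60 required. Satisfied.
Quorum: 33% of 395 = 130.35, rounded up to 131; 131 present. Satisfied.
Vote: requires three-fourths of the votes cast (131 − 11 abstaining = 120); 3/4 of 120 = 90, so 90 needed; 91 in favor. Satisfied.

Valid — all requirements satisfied.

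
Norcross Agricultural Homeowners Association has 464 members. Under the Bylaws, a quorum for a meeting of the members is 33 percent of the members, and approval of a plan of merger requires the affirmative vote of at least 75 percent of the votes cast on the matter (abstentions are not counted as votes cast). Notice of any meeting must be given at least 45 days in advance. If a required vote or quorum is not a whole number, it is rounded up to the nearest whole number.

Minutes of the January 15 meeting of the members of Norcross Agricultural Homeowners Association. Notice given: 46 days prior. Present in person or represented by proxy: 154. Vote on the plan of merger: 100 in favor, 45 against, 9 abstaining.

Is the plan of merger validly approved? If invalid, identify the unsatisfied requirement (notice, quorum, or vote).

Invalid — vote requirement not satisfied.

Notice: 46 days given; 45 required. Satisfied.
Quorum: 33% of 464 = 153.12, rounded up to 154; 154 present. Satisfied.
Vote: requires three-fourths of the votes cast (154 − 9 abstaining = 145); 3/4 of 145 = 108.75, rounded up to 109, so 109 needed; 100 in favor. Not satisfied.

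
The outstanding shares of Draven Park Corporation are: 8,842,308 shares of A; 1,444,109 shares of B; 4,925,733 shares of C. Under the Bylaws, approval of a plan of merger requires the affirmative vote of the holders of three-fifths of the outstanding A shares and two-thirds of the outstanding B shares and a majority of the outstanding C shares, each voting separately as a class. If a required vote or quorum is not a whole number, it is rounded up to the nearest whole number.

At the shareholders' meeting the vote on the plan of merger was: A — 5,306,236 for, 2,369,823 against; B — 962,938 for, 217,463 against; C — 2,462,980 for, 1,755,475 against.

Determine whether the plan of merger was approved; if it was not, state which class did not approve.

Approved — every class gave the required vote.

A: 3/5 of 8842308 = 5305384.80, rounded up to 5305385; 5,305,385 required, 5,306,236 in favor — approved.
B: 2/3 of 1444109 = 962739.33, rounded up to 962740; 962,740 required, 962,938 in favor — approved.
C: a majority of 4925733 is 2462867; 2,462,867 required, 2,462,980 in favor — approved.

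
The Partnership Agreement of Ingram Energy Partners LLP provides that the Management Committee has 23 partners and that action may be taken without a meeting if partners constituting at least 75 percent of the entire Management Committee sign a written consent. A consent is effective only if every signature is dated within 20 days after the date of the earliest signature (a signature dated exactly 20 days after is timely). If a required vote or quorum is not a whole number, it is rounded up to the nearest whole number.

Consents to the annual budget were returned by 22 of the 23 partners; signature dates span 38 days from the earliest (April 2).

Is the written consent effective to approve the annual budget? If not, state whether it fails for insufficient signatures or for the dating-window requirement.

Signatures required: at least 75 percent of 23 — 3/4 of 23 = 17.25, rounded up to 18, so 18 needed; 22 signed. Sufficient.
Dating window: the latest signature is 38 days after the earliest; the limit is 20 days. Outside the window.

Not effective — dating-window requirement not satisfied.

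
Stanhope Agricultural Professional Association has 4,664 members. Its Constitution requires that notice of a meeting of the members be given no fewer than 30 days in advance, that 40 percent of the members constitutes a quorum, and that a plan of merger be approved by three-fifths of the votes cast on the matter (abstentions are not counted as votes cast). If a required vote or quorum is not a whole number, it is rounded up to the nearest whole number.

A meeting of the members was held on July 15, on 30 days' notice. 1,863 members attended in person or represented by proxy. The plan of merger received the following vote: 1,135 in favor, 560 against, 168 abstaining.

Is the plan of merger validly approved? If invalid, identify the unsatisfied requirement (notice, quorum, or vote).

Notice: 30 days given; 30 required. Satisfied.
Quorum: 40% of 4,664 = 1,865.60, rounded up to 1,866; 1,863 present. Not satisfied.
Vote: requires three-fifths of the votes cast (1,863 − 168 abstaining = 1,695); 3/5 of 1695 = 1017, so 1,017 needed; 1,135 in favor. Satisfied.

Invalid — quorum requirement not satisfied.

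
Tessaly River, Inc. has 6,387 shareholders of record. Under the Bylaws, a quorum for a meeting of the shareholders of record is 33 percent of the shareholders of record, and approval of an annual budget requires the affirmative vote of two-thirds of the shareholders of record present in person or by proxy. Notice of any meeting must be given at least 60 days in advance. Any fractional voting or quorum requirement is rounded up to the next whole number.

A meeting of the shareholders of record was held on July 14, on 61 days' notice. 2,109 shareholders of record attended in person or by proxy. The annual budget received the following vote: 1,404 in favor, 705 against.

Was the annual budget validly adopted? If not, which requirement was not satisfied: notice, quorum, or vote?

Invalid — vote requirement not satisfied.

Notice: 61 days given; 60 required. Satisfied.
Quorum: 33% of 6,387 = 2,107.71, rounded up to 2,108; 2,109 present. Satisfied.
Vote: requires two-thirds of those present (2,109); 2/3 of 2109 = 1406, so 1,406 needed; 1,404 in favor. Not satisfied.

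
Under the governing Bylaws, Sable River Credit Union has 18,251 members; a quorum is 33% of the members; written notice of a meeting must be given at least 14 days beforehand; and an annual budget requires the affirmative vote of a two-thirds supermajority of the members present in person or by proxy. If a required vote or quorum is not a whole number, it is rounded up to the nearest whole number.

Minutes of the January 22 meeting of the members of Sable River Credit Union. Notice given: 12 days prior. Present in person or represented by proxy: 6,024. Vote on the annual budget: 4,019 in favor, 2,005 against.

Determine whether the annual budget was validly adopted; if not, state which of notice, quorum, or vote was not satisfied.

Invalid — notice requirement not satisfied.

Notice: 12 days given; 14 required. Not satisfied.
Quorum: 33% of 18,251 = 6,022.83, rounded up to 6,023; 6,024 present. Satisfied.
Vote: requires two-thirds of those present (6,024); 2/3 of 6024 = 4016, so 4,016 needed; 4,019 in favor. Satisfied.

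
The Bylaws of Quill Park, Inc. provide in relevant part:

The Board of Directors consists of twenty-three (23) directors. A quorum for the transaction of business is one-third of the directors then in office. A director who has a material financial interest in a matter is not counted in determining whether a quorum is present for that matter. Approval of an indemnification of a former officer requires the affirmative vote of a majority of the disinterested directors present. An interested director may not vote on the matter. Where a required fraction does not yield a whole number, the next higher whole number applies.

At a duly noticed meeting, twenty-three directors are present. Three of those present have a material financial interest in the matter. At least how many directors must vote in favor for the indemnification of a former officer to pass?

The indemnification of a former officer requires a majority of the disinterested directors present (23 − 3 = 20).
A majority of 20 is 11.

11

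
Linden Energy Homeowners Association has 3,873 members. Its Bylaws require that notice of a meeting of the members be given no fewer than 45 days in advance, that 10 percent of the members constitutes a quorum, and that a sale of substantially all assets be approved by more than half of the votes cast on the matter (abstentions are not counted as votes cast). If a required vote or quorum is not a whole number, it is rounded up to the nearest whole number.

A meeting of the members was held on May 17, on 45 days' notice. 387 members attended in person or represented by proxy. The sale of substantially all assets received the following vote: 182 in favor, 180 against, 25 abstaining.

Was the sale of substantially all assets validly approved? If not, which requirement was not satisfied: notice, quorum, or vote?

Notice: 45 days given; 45 required. Satisfied.
Quorum: 10% of 3,873 = 387.30, rounded up to 388; 387 present. Not satisfied.
Vote: requires a majority of the votes cast (387 − 25 abstaining = 362); a majority of 362 is 182, so 182 needed; 182 in favor. Satisfied.

Invalid — quorum requirement not satisfied.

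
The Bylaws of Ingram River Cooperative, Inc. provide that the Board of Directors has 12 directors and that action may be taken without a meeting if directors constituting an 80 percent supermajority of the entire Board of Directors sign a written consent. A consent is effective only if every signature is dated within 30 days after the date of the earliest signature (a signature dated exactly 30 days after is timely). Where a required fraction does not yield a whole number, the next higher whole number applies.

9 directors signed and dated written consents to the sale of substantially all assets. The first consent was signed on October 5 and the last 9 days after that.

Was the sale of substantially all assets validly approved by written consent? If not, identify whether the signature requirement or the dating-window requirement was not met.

Not effective — insufficient signatures.

Signatures required: an 80 percent supermajority of 12 — 4/5 of 12 = 9.60, rounded up to 10, so 10 needed; 9 signed. Insufficient.
Dating window: the latest signature is 9 days after the earliest; the limit is 30 days. Within the window.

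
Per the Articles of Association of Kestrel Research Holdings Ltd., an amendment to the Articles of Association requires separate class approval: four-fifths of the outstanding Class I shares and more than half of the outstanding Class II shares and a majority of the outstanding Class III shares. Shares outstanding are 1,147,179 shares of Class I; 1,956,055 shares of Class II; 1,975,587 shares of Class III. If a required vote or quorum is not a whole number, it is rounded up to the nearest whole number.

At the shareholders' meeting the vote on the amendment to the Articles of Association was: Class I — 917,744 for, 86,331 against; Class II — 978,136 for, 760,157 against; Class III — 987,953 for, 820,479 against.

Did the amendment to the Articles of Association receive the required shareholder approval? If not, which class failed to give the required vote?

Approved — every class gave the required vote.

Class I: 4/5 of 1147179 = 917743.20, rounded up to 917744; 917,744 required, 917,744 in favor — approved.
Class II: a majority of 1956055 is 978028; 978,028 required, 978,136 in favor — approved.
Class III: a majority of 1975587 is 987794; 987,794 required, 987,953 in favor — approved.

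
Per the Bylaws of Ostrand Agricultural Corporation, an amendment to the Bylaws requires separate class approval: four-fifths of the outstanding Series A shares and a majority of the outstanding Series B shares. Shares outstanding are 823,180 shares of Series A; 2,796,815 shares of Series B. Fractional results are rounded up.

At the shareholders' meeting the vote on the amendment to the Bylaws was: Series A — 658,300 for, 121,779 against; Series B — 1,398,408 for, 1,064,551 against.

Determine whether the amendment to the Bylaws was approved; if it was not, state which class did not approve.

Not approved — the Series A shares did not give the required vote.

Series A: 4/5 of 823180 = 658544; 658,544 required, 658,300 in favor — not approved.
Series B: a majority of 2796815 is 1398408; 1,398,408 required, 1,398,408 in favor — approved.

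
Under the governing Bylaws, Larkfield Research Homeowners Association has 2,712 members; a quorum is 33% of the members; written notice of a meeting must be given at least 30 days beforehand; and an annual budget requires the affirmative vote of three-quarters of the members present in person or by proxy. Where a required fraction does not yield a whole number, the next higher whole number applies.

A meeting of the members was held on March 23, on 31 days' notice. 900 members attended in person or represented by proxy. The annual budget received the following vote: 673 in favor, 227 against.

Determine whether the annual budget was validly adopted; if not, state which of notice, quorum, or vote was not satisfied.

Invalid — vote requirement not satisfied.

Notice: 31 days given; 30 required. Satisfied.
Quorum: 33% of 2,712 = 894.96, rounded up to 895; 900 present. Satisfied.
Vote: requires three-fourths of those present (900); 3/4 of 900 = 675, so 675 needed; 673 in favor. Not satisfied.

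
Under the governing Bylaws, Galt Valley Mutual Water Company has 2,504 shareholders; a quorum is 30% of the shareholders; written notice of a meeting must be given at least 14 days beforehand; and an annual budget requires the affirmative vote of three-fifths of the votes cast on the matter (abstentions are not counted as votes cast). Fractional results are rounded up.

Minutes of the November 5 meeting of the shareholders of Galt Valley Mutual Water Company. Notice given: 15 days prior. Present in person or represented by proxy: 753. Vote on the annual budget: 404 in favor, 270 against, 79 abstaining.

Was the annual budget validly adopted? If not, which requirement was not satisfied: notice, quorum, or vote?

Notice: 15 days given; 14 required. Satisfied.
Quorum: 30% of 2,504 = 751.20, rounded up to 752; 753 present. Satisfied.
Vote: requires three-fifths of the votes cast (753 − 79 abstaining = 674); 3/5 of 674 = 404.40, rounded up to 405, so 405 needed; 404 in favor. Not satisfied.

Invalid — vote requirement not satisfied.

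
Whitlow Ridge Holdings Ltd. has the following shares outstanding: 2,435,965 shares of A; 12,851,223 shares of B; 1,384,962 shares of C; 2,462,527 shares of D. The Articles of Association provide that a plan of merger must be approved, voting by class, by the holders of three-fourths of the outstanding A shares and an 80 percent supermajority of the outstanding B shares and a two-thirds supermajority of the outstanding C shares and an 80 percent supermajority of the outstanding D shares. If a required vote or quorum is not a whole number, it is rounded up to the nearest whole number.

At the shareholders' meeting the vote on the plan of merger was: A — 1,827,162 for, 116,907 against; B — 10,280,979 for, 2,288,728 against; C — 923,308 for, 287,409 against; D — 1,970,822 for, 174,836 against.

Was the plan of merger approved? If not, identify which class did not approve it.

Approved — every class gave the required vote.

A: 3/4 of 2435965 = 1826973.75, rounded up to 1826974; 1,826,974 required, 1,827,162 in favor — approved.
B: 4/5 of 12851223 = 10280978.40, rounded up to 10280979; 10,280,979 required, 10,280,979 in favor — approved.
C: 2/3 of 1384962 = 923308; 923,308 required, 923,308 in favor — approved.
D: 4/5 of 2462527 = 1970021.60, rounded up to 1970022; 1,970,022 required, 1,970,822 in favor — approved.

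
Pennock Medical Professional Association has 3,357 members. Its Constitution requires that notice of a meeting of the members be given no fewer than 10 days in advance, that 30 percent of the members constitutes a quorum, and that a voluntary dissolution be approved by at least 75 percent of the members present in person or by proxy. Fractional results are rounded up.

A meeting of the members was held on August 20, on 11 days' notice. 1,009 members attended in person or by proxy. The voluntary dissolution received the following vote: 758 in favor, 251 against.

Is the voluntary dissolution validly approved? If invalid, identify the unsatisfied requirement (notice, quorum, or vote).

Notice: 11 days given; 10 required. Satisfied.
Quorum: 30% of 3,357 = 1,007.10, rounded up to 1,008; 1,009 present. Satisfied.
Vote: requires three-fourths of those present (1,009); 3/4 of 1009 = 756.75, rounded up to 757, so 757 needed; 758 in favor. Satisfied.

Valid — all requirements satisfied.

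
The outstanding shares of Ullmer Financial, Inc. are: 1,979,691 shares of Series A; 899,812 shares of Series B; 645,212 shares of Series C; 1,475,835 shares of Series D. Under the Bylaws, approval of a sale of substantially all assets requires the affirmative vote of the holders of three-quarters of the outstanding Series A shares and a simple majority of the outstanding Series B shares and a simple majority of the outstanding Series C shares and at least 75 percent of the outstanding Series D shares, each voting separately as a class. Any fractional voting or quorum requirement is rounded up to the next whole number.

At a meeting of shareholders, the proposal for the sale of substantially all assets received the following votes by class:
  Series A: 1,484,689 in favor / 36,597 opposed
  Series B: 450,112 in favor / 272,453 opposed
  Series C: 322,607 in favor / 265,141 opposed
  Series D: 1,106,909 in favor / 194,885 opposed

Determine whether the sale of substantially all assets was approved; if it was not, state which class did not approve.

Not approved — the Series A shares did not give the required vote.

Series A: 3/4 of 1979691 = 1484768.25, rounded up to 1484769; 1,484,769 required, 1,484,689 in favor — not approved.
Series B: a majority of 899812 is 449907; 449,907 required, 450,112 in favor — approved.
Series C: a majority of 645212 is 322607; 322,607 required, 322,607 in favor — approved.
Series D: 3/4 of 1475835 = 1106876.25, rounded up to 1106877; 1,106,877 required, 1,106,909 in favor — approved.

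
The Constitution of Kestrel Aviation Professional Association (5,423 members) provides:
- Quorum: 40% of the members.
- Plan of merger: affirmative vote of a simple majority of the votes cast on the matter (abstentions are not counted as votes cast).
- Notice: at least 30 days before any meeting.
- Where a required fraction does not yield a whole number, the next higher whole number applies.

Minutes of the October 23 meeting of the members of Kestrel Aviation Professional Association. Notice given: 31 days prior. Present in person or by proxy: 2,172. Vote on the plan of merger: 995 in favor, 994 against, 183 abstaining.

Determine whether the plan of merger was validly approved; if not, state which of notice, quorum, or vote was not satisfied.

Valid — all requirements satisfied.

Notice: 31 days given; 30 required. Satisfied.
Quorum: 40% of 5,423 = 2,169.20, rounded up to 2,170; 2,172 present. Satisfied.
Vote: requires a majority of the votes cast (2,172 − 183 abstaining = 1,989); a majority of 1989 is 995, so 995 needed; 995 in favor. Satisfied.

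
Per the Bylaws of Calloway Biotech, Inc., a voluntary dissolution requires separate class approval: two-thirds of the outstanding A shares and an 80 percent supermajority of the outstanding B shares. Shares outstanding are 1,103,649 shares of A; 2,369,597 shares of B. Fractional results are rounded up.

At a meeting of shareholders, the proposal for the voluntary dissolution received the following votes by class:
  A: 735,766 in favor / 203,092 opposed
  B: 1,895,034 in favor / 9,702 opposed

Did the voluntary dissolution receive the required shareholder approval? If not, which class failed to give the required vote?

A: 2/3 of 1103649 = 735766; 735,766 required, 735,766 in favor — approved.
B: 4/5 of 2369597 = 1895677.60, rounded up to 1895678; 1,895,678 required, 1,895,034 in favor — not approved.

Not approved — the B shares did not give the required vote.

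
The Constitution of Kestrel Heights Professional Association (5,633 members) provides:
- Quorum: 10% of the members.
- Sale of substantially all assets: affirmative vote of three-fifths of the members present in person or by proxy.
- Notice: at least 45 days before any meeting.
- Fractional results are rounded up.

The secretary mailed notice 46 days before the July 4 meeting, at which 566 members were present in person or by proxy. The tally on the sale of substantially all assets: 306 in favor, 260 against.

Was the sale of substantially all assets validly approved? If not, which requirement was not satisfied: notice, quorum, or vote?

Invalid — vote requirement not satisfied.

Notice: 46 days given; 45 required. Satisfied.
Quorum: 10% of 5,633 = 563.30, rounded up to 564; 566 present. Satisfied.
Vote: requires three-fifths of those present (566); 3/5 of 566 = 339.60, rounded up to 340, so 340 needed; 306 in favor. Not satisfied.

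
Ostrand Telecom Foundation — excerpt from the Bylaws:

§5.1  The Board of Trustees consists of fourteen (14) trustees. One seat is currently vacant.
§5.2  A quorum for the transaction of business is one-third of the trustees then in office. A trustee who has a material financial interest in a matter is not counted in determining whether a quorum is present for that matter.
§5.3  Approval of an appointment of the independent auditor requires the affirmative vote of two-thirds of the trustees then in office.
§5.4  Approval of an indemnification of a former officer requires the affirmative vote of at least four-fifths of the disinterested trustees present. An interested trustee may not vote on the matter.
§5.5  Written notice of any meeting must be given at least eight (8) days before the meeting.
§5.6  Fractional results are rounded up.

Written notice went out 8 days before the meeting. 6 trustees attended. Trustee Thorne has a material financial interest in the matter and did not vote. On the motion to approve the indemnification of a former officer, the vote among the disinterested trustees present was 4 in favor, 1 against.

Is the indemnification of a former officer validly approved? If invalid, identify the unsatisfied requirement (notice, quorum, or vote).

Notice: 8 days given; 8 required (8 ≥ 8). Satisfied.
Quorum: 6 present, but the 1 interested trustee does not count, leaving 5. Quorum is 5. Satisfied.
Vote: the indemnification of a former officer requires four-fifths of the disinterested trustees present (6 − 1 = 5). 4/5 of 5 = 4, so 4 affirmative votes are needed; 4 voted in favor. Satisfied.

Valid — all requirements satisfied.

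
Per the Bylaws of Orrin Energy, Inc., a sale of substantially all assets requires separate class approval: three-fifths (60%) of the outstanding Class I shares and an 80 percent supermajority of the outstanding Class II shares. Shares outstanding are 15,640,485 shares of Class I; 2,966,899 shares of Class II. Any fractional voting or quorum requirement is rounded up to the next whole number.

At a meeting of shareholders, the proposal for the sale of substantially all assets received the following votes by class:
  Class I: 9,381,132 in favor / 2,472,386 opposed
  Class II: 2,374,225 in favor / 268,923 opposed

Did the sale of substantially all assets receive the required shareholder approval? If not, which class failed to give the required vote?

Not approved — the Class I shares did not give the required vote.

Class I: 3/5 of 15640485 = 9384291; 9,384,291 required, 9,381,132 in favor — not approved.
Class II: 4/5 of 2966899 = 2373519.20, rounded up to 2373520; 2,373,520 required, 2,374,225 in favor — approved.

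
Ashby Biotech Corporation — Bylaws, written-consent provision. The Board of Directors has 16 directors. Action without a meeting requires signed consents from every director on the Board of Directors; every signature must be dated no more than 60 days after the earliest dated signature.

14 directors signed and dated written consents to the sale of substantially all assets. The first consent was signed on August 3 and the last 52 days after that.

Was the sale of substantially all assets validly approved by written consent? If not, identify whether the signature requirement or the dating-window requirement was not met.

Signatures required: every one of 16 — unanimous means all 16, so 16 needed; 14 signed. Insufficient.
Dating window: the latest signature is 52 days after the earliest; the limit is 60 days. Within the window.

Not effective — insufficient signatures.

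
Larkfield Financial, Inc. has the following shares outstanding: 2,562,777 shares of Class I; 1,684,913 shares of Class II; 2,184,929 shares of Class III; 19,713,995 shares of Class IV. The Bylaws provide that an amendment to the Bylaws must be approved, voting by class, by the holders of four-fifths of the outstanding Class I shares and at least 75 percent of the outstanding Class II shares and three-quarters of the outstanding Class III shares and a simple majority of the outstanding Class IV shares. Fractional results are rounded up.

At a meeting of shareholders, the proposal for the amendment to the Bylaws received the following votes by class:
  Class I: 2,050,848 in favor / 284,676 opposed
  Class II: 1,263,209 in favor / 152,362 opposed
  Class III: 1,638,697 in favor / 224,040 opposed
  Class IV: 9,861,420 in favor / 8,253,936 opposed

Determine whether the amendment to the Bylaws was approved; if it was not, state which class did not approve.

Not approved — the Class II shares did not give the required vote.

Class I: 4/5 of 2562777 = 2050221.60, rounded up to 2050222; 2,050,222 required, 2,050,848 in favor — approved.
Class II: 3/4 of 1684913 = 1263684.75, rounded up to 1263685; 1,263,685 required, 1,263,209 in favor — not approved.
Class III: 3/4 of 2184929 = 1638696.75, rounded up to 1638697; 1,638,697 required, 1,638,697 in favor — approved.
Class IV: a majority of 19713995 is 9856998; 9,856,998 required, 9,861,420 in favor — approved.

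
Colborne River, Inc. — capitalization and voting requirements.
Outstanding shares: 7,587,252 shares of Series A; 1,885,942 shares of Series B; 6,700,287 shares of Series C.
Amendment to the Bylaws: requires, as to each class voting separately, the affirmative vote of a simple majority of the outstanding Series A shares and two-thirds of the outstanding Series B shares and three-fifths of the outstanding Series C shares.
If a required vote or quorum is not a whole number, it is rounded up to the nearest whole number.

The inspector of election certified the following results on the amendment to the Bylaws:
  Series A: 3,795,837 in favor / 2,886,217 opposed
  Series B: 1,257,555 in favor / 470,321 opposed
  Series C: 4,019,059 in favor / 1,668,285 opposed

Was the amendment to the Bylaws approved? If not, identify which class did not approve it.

Series A: a majority of 7587252 is 3793627; 3,793,627 required, 3,795,837 in favor — approved.
Series B: 2/3 of 1885942 = 1257294.67, rounded up to 1257295; 1,257,295 required, 1,257,555 in favor — approved.
Series C: 3/5 of 6700287 = 4020172.20, rounded up to 4020173; 4,020,173 required, 4,019,059 in favor — not approved.

Not approved — the Series C shares did not give the required vote.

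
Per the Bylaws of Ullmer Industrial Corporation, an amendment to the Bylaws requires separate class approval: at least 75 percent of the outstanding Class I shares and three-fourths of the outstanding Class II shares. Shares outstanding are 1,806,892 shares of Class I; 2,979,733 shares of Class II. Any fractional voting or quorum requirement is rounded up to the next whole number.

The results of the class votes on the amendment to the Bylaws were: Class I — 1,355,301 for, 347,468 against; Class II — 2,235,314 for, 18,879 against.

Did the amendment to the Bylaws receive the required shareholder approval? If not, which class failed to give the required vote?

Approved — every class gave the required vote.

Class I: 3/4 of 1806892 = 1355169; 1,355,169 required, 1,355,301 in favor — approved.
Class II: 3/4 of 2979733 = 2234799.75, rounded up to 2234800; 2,234,800 required, 2,235,314 in favor — approved.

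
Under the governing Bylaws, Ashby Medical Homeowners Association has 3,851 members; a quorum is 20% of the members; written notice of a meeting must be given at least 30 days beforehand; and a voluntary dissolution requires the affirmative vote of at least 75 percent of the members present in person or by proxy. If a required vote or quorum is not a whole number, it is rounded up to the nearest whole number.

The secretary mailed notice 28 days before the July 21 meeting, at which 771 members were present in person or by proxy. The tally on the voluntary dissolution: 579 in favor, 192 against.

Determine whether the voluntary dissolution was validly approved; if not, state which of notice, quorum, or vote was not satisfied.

Invalid — notice requirement not satisfied.

Notice: 28 days given; 30 required. Not satisfied.
Quorum: 20% of 3,851 = 770.20, rounded up to 771; 771 present. Satisfied.
Vote: requires three-fourths of those present (771); 3/4 of 771 = 578.25, rounded up to 579, so 579 needed; 579 in favor. Satisfied.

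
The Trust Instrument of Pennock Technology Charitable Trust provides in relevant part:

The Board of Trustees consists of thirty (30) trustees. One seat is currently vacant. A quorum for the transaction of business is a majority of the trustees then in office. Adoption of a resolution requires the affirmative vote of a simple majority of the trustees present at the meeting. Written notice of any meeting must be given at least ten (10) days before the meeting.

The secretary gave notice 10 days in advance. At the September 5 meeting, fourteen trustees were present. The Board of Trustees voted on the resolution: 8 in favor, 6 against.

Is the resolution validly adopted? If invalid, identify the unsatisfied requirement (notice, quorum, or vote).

Invalid — quorum requirement not satisfied.

Notice: 10 days given; 10 required (10 ≥ 10). Satisfied.
Quorum: 14 present; quorum is 15. Not satisfied.
Vote: the resolution requires a majority of the trustees present (14). A majority of 14 is 8, so 8 affirmative votes are needed; 8 voted in favor. Satisfied. (Moot — without a quorum no business can be validly transacted.)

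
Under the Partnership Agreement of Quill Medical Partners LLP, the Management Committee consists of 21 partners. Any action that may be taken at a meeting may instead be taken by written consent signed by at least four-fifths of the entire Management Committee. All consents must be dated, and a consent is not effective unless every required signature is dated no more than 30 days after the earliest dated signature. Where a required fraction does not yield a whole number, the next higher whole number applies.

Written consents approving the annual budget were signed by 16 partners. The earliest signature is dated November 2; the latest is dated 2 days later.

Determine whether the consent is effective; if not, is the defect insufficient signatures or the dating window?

Signatures required: at least four-fifths of 21 — 4/5 of 21 = 16.80, rounded up to 17, so 17 needed; 16 signed. Insufficient.
Dating window: the latest signature is 2 days after the earliest; the limit is 30 days. Within the window.

Not effective — insufficient signatures.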